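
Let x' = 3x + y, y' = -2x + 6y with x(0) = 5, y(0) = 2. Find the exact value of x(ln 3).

-81

A = [[3,1],[-2,6]]; eigenvalues λ = 5, 4.
Eigenvectors: (-1,-2) for λ=5, (-1,-1) for λ=4.
From the initial condition, c_1 = 3, c_2 = -8.
x(ln 3) = (3)(3^5)(-1) + (-8)(3^4)(-1) = -81.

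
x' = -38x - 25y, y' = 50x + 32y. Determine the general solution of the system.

x(t) = c_1e^(-3t)sin(5t) + 2c_1e^(-3t)cos(5t) + 2c_2e^(-3t)sin(5t) - c_2e^(-3t)cos(5t), y(t) = -c_1e^(-3t)sin(5t) - 3c_1e^(-3t)cos(5t) - 3c_2e^(-3t)sin(5t) + c_2e^(-3t)cos(5t)

Coefficient matrix A = [[-38, -25], [50, 32]].
Characteristic polynomial det(A - λI) = λ^2 + 6λ + 34 = 0.
Eigenvalues λ = -3 ± 5i (complex conjugate pair).
For λ=-3+5i: an eigenvector is (2,-3) - i(1,-1) = (2 - i, -3 + i).
A real fundamental pair from Re and Im of e^((-3+5i)t)v: X_1 = e^(-3t)(cos(5t)·(2,-3) + sin(5t)·(1,-1)), X_2 = e^(-3t)(sin(5t)·(2,-3) - cos(5t)·(1,-1)).
General solution: c_1X_1 + c_2X_2.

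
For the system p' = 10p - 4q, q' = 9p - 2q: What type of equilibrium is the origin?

unstable improper node

A = [[10,-4],[9,-2]]; det(A-λI) = λ^2 - 8λ + 16.
repeated λ = 4 with a single eigenvector.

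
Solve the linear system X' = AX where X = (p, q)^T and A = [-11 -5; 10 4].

Coefficient matrix A = [[-11, -5], [10, 4]].
Characteristic polynomial det(A - λI) = λ^2 + 7λ + 6 = 0.
Eigenvalues λ = -6, -1.
For λ=-6: (A-λI) row 1 is [-5, -5], so an eigenvector is (-1, 1).
For λ=-1: (A-λI) row 1 is [-10, -5], so an eigenvector is (1, -2).
General solution: c_1e^(-6t)(-1,1) + c_2e^(-t)(1,-2).

p(t) = -c_1e^(-6t) + c_2e^(-t), q(t) = c_1e^(-6t) - 2c_2e^(-t)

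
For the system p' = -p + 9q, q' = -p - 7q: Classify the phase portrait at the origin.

stable improper node

A = [[-1,9],[-1,-7]]; det(A-λI) = λ^2 + 8λ + 16.
repeated λ = -4 with a single eigenvector.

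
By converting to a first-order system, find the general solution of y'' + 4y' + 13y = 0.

Let x_1 = y, x_2 = y'. Then x_1' = x_2 and x_2' = -13x_1 - 4x_2.
A = [[0,1],[-13,-4]]; det(A-λI) = λ^2 + 4λ + 13.
Eigenvalues λ = -2 ± 3i.

y(t) = C_1e^(-2t)cos(3t) + C_2e^(-2t)sin(3t)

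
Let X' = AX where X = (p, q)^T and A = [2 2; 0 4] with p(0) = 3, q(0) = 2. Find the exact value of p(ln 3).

171

A = [[2,2],[0,4]]; eigenvalues λ = 2, 4.
Eigenvectors: (1,0) for λ=2, (-1,-1) for λ=4.
From the initial condition, c_1 = 1, c_2 = -2.
p(ln 3) = (1)(3^2)(1) + (-2)(3^4)(-1) = 171.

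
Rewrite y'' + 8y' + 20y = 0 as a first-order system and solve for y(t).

Let x_1 = y, x_2 = y'. Then x_1' = x_2 and x_2' = -20x_1 - 8x_2.
A = [[0,1],[-20,-8]]; det(A-λI) = λ^2 + 8λ + 20.
Eigenvalues λ = -4 ± 2i.

y(t) = c_1e^(-4t)cos(2t) + c_2e^(-4t)sin(2t)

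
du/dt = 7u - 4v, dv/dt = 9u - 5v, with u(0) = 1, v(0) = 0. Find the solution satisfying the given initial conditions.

Coefficient matrix A = [[7, -4], [9, -5]].
Characteristic polynomial det(A - λI) = λ^2 - 2λ + 1 = 0.
Single eigenvalue λ = 1 with algebraic multiplicity 2.
Eigenvector v = (2,3); generalized eigenvector w with (A-λI)w=v is (-1,-2).
General solution: e^(t)[K_1·v + K_2·(t·v + w)].
Applying u(0)=1, v(0)=0 gives K_1=2, K_2=3.

u(t) = 6te^(t) + e^(t), v(t) = 9te^(t)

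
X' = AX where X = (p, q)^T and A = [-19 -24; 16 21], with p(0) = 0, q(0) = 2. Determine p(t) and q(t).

p(t) = -6e^(5t) + 6e^(-3t), q(t) = 6e^(5t) - 4e^(-3t)

Coefficient matrix A = [[-19, -24], [16, 21]].
Characteristic polynomial det(A - λI) = λ^2 - 2λ - 15 = 0.
Eigenvalues λ = -3, 5.
For λ=-3: (A-λI) row 1 is [-16, -24], so an eigenvector is (-3, 2).
For λ=5: (A-λI) row 1 is [-24, -24], so an eigenvector is (-1, 1).
General solution: C_1e^(-3t)(-3,2) + C_2e^(5t)(-1,1).
Applying p(0)=0, q(0)=2 gives C_1=-2, C_2=6.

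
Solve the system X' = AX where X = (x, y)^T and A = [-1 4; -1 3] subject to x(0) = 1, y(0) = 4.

x(t) = 14te^(t) + e^(t), y(t) = 7te^(t) + 4e^(t)

Coefficient matrix A = [[-1, 4], [-1, 3]].
Characteristic polynomial det(A - λI) = λ^2 - 2λ + 1 = 0.
Single eigenvalue λ = 1 with algebraic multiplicity 2.
Eigenvector v = (2,1); generalized eigenvector w with (A-λI)w=v is (1,1).
General solution: e^(t)[C_1·v + C_2·(t·v + w)].
Applying x(0)=1, y(0)=4 gives C_1=-3, C_2=7.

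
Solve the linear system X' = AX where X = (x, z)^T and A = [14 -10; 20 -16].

x(t) = -C_1e^(4t) + C_2e^(-6t), z(t) = -C_1e^(4t) + 2C_2e^(-6t)

Coefficient matrix A = [[14, -10], [20, -16]].
Characteristic polynomial det(A - λI) = λ^2 + 2λ - 24 = 0.
Eigenvalues λ = 4, -6.
For λ=4: (A-λI) row 1 is [10, -10], so an eigenvector is (-1, -1).
For λ=-6: (A-λI) row 1 is [20, -10], so an eigenvector is (1, 2).
General solution: C_1e^(4t)(-1,-1) + C_2e^(-6t)(1,2).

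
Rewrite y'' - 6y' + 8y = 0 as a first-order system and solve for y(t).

Let x_1 = y, x_2 = y'. Then x_1' = x_2 and x_2' = -8x_1 + 6x_2.
A = [[0,1],[-8,6]]; det(A-λI) = λ^2 - 6λ + 8.
Eigenvalues λ = 2, 4 with eigenvectors (1,2), (1,4).

y(t) = c_1e^(2t) + c_2e^(4t)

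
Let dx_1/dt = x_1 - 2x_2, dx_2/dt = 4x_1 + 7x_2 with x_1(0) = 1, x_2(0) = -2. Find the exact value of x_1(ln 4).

A = [[1,-2],[4,7]]; eigenvalues λ = 5, 3.
Eigenvectors: (-1,2) for λ=5, (1,-1) for λ=3.
From the initial condition, c_1 = -1, c_2 = 0.
x_1(ln 4) = (-1)(4^5)(-1) + (0)(4^3)(1) = 1024.

1024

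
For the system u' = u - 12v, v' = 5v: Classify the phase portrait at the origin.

unstable node

A = [[1,-12],[0,5]]; det(A-λI) = λ^2 - 6λ + 5.
λ = 5, 1: both positive.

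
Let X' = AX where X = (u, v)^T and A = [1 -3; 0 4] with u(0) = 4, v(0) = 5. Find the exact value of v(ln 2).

A = [[1,-3],[0,4]]; eigenvalues λ = 1, 4.
Eigenvectors: (1,0) for λ=1, (-1,1) for λ=4.
From the initial condition, c_1 = 9, c_2 = 5.
v(ln 2) = (9)(2^1)(0) + (5)(2^4)(1) = 80.

80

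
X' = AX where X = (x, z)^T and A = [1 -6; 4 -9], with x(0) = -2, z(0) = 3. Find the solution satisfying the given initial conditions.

x(t) = -15e^(-3t) + 13e^(-5t), z(t) = -10e^(-3t) + 13e^(-5t)

Coefficient matrix A = [[1, -6], [4, -9]].
Characteristic polynomial det(A - λI) = λ^2 + 8λ + 15 = 0.
Eigenvalues λ = -3, -5.
For λ=-3: (A-λI) row 1 is [4, -6], so an eigenvector is (-3, -2).
For λ=-5: (A-λI) row 1 is [6, -6], so an eigenvector is (1, 1).
General solution: C_1e^(-3t)(-3,-2) + C_2e^(-5t)(1,1).
Applying x(0)=-2, z(0)=3 gives C_1=5, C_2=13.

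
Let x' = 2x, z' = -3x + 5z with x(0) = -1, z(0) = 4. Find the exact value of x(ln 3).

A = [[2,0],[-3,5]]; eigenvalues λ = 2, 5.
Eigenvectors: (-1,-1) for λ=2, (0,1) for λ=5.
From the initial condition, c_1 = 1, c_2 = 5.
x(ln 3) = (1)(3^2)(-1) + (5)(3^5)(0) = -9.

-9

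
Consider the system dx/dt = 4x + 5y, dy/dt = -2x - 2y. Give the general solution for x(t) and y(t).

Coefficient matrix A = [[4, 5], [-2, -2]].
Characteristic polynomial det(A - λI) = λ^2 - 2λ + 2 = 0.
Eigenvalues λ = 1 ± i (complex conjugate pair).
For λ=1+i: an eigenvector is (-1,1) - i(2,-1) = (-1 - 2i, 1 + i).
A real fundamental pair from Re and Im of e^((1+i)t)v: X_1 = e^(t)(cos(t)·(-1,1) + sin(t)·(2,-1)), X_2 = e^(t)(sin(t)·(-1,1) - cos(t)·(2,-1)).
General solution: C_1X_1 + C_2X_2.

x(t) = 2C_1e^(t)sin(t) - C_1e^(t)cos(t) - C_2e^(t)sin(t) - 2C_2e^(t)cos(t), y(t) = -C_1e^(t)sin(t) + C_1e^(t)cos(t) + C_2e^(t)sin(t) + C_2e^(t)cos(t)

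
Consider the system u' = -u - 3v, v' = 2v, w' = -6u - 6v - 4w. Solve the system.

u(t) = K_1e^(-t) - K_3e^(2t), v(t) = K_3e^(2t), w(t) = -2K_1e^(-t) + K_2e^(-4t)

Coefficient matrix A = [[-1, -3, 0], [0, 2, 0], [-6, -6, -4]].
det(A - λI) = 0 gives eigenvalues λ = -1, -4, 2.
For λ=-1: eigenvector (1,0,-2).
For λ=-4: eigenvector (0,0,1).
For λ=2: eigenvector (-1,1,0).
General solution: K_1e^(-t)(1,0,-2) + K_2e^(-4t)(0,0,1) + K_3e^(2t)(-1,1,0).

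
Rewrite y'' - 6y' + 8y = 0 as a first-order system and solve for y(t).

y(t) = C_1e^(4t) + C_2e^(2t)

Let x_1 = y, x_2 = y'. Then x_1' = x_2 and x_2' = -8x_1 + 6x_2.
A = [[0,1],[-8,6]]; det(A-λI) = λ^2 - 6λ + 8.
Eigenvalues λ = 4, 2 with eigenvectors (1,4), (1,2).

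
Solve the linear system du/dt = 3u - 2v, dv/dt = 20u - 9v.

u(t) = -c_1e^(-3t)cos(2t) - c_2e^(-3t)sin(2t), v(t) = -c_1e^(-3t)sin(2t) - 3c_1e^(-3t)cos(2t) - 3c_2e^(-3t)sin(2t) + c_2e^(-3t)cos(2t)

Coefficient matrix A = [[3, -2], [20, -9]].
Characteristic polynomial det(A - λI) = λ^2 + 6λ + 13 = 0.
Eigenvalues λ = -3 ± 2i (complex conjugate pair).
For λ=-3+2i: an eigenvector is (-1,-3) - i(0,-1) = (-1, -3 + i).
A real fundamental pair from Re and Im of e^((-3+2i)t)v: X_1 = e^(-3t)(cos(2t)·(-1,-3) + sin(2t)·(0,-1)), X_2 = e^(-3t)(sin(2t)·(-1,-3) - cos(2t)·(0,-1)).
General solution: c_1X_1 + c_2X_2.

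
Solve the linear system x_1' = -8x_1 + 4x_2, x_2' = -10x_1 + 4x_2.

x_1(t) = -K_1e^(-2t)sin(2t) + K_1e^(-2t)cos(2t) + K_2e^(-2t)sin(2t) + K_2e^(-2t)cos(2t), x_2(t) = -2K_1e^(-2t)sin(2t) + K_1e^(-2t)cos(2t) + K_2e^(-2t)sin(2t) + 2K_2e^(-2t)cos(2t)

Coefficient matrix A = [[-8, 4], [-10, 4]].
Characteristic polynomial det(A - λI) = λ^2 + 4λ + 8 = 0.
Eigenvalues λ = -2 ± 2i (complex conjugate pair).
For λ=-2+2i: an eigenvector is (1,1) - i(-1,-2) = (1 + i, 1 + 2i).
A real fundamental pair from Re and Im of e^((-2+2i)t)v: X_1 = e^(-2t)(cos(2t)·(1,1) + sin(2t)·(-1,-2)), X_2 = e^(-2t)(sin(2t)·(1,1) - cos(2t)·(-1,-2)).
General solution: K_1X_1 + K_2X_2.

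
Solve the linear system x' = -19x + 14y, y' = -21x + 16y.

Coefficient matrix A = [[-19, 14], [-21, 16]].
Characteristic polynomial det(A - λI) = λ^2 + 3λ - 10 = 0.
Eigenvalues λ = 2, -5.
For λ=2: (A-λI) row 1 is [-21, 14], so an eigenvector is (2, 3).
For λ=-5: (A-λI) row 1 is [-14, 14], so an eigenvector is (1, 1).
General solution: K_1e^(2t)(2,3) + K_2e^(-5t)(1,1).

x(t) = 2K_1e^(2t) + K_2e^(-5t), y(t) = 3K_1e^(2t) + K_2e^(-5t)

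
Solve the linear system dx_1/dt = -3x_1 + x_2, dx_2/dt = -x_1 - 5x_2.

Coefficient matrix A = [[-3, 1], [-1, -5]].
Characteristic polynomial det(A - λI) = λ^2 + 8λ + 16 = 0.
Single eigenvalue λ = -4 with algebraic multiplicity 2.
Eigenvector v = (1,-1); generalized eigenvector w with (A-λI)w=v is (-1,2).
General solution: e^(-4t)[c_1·v + c_2·(t·v + w)].

x_1(t) = c_1e^(-4t) + c_2te^(-4t) - c_2e^(-4t), x_2(t) = -c_1e^(-4t) - c_2te^(-4t) + 2c_2e^(-4t)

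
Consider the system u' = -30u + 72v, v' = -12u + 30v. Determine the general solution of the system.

Coefficient matrix A = [[-30, 72], [-12, 30]].
Characteristic polynomial det(A - λI) = λ^2 - 36 = 0.
Eigenvalues λ = 6, -6.
For λ=6: (A-λI) row 1 is [-36, 72], so an eigenvector is (-2, -1).
For λ=-6: (A-λI) row 1 is [-24, 72], so an eigenvector is (-3, -1).
General solution: K_1e^(6t)(-2,-1) + K_2e^(-6t)(-3,-1).

u(t) = -2K_1e^(6t) - 3K_2e^(-6t), v(t) = -K_1e^(6t) - K_2e^(-6t)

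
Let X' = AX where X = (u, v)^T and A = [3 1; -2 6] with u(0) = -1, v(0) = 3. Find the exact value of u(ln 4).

A = [[3,1],[-2,6]]; eigenvalues λ = 4, 5.
Eigenvectors: (1,1) for λ=4, (1,2) for λ=5.
From the initial condition, c_1 = -5, c_2 = 4.
u(ln 4) = (-5)(4^4)(1) + (4)(4^5)(1) = 2816.

2816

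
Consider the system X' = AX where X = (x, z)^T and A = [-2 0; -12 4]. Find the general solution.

x(t) = C_2e^(-2t), z(t) = C_1e^(4t) + 2C_2e^(-2t)

Coefficient matrix A = [[-2, 0], [-12, 4]].
Characteristic polynomial det(A - λI) = λ^2 - 2λ - 8 = 0.
Eigenvalues λ = 4, -2.
For λ=4: (A-λI) row 1 is [-6, 0], so an eigenvector is (0, 1).
For λ=-2: (A-λI) row 2 is [-12, 6], so an eigenvector is (1, 2).
General solution: C_1e^(4t)(0,1) + C_2e^(-2t)(1,2).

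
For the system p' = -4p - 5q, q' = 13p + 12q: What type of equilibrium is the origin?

unstable spiral

A = [[-4,-5],[13,12]]; det(A-λI) = λ^2 - 8λ + 17.
λ = 4 ± i: positive real part.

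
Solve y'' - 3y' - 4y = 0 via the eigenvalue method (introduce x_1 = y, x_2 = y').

y(t) = c_1e^(-t) + c_2e^(4t)

Let x_1 = y, x_2 = y'. Then x_1' = x_2 and x_2' = 4x_1 + 3x_2.
A = [[0,1],[4,3]]; det(A-λI) = λ^2 - 3λ - 4.
Eigenvalues λ = -1, 4 with eigenvectors (1,-1), (1,4).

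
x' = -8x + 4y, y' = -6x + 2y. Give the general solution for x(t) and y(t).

x(t) = -C_1e^(-4t) + 2C_2e^(-2t), y(t) = -C_1e^(-4t) + 3C_2e^(-2t)

Coefficient matrix A = [[-8, 4], [-6, 2]].
Characteristic polynomial det(A - λI) = λ^2 + 6λ + 8 = 0.
Eigenvalues λ = -4, -2.
For λ=-4: (A-λI) row 1 is [-4, 4], so an eigenvector is (-1, -1).
For λ=-2: (A-λI) row 1 is [-6, 4], so an eigenvector is (2, 3).
General solution: C_1e^(-4t)(-1,-1) + C_2e^(-2t)(2,3).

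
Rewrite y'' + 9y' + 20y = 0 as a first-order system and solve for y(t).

Let x_1 = y, x_2 = y'. Then x_1' = x_2 and x_2' = -20x_1 - 9x_2.
A = [[0,1],[-20,-9]]; det(A-λI) = λ^2 + 9λ + 20.
Eigenvalues λ = -5, -4 with eigenvectors (1,-5), (1,-4).

y(t) = C_1e^(-5t) + C_2e^(-4t)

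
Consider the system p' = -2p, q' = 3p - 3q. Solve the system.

Coefficient matrix A = [[-2, 0], [3, -3]].
Characteristic polynomial det(A - λI) = λ^2 + 5λ + 6 = 0.
Eigenvalues λ = -3, -2.
For λ=-3: (A-λI) row 1 is [1, 0], so an eigenvector is (0, 1).
For λ=-2: (A-λI) row 2 is [3, -1], so an eigenvector is (1, 3).
General solution: K_1e^(-3t)(0,1) + K_2e^(-2t)(1,3).

p(t) = K_2e^(-2t), q(t) = K_1e^(-3t) + 3K_2e^(-2t)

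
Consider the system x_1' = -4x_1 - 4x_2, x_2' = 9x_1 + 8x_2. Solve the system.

Coefficient matrix A = [[-4, -4], [9, 8]].
Characteristic polynomial det(A - λI) = λ^2 - 4λ + 4 = 0.
Single eigenvalue λ = 2 with algebraic multiplicity 2.
Eigenvector v = (-2,3); generalized eigenvector w with (A-λI)w=v is (-1,2).
General solution: e^(2t)[C_1·v + C_2·(t·v + w)].

x_1(t) = -2C_1e^(2t) - 2C_2te^(2t) - C_2e^(2t), x_2(t) = 3C_1e^(2t) + 3C_2te^(2t) + 2C_2e^(2t)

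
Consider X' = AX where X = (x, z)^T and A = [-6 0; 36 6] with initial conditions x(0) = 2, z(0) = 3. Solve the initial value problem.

x(t) = 2e^(-6t), z(t) = 9e^(6t) - 6e^(-6t)

Coefficient matrix A = [[-6, 0], [36, 6]].
Characteristic polynomial det(A - λI) = λ^2 - 36 = 0.
Eigenvalues λ = 6, -6.
For λ=6: (A-λI) row 1 is [-12, 0], so an eigenvector is (0, 1).
For λ=-6: (A-λI) row 2 is [36, 12], so an eigenvector is (1, -3).
General solution: K_1e^(6t)(0,1) + K_2e^(-6t)(1,-3).
Applying x(0)=2, z(0)=3 gives K_1=9, K_2=2.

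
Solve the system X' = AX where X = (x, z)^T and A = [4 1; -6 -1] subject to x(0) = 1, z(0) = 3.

Coefficient matrix A = [[4, 1], [-6, -1]].
Characteristic polynomial det(A - λI) = λ^2 - 3λ + 2 = 0.
Eigenvalues λ = 1, 2.
For λ=1: (A-λI) row 1 is [3, 1], so an eigenvector is (1, -3).
For λ=2: (A-λI) row 1 is [2, 1], so an eigenvector is (-1, 2).
General solution: C_1e^(t)(1,-3) + C_2e^(2t)(-1,2).
Applying x(0)=1, z(0)=3 gives C_1=-5, C_2=-6.

x(t) = 6e^(2t) - 5e^(t), z(t) = -12e^(2t) + 15e^(t)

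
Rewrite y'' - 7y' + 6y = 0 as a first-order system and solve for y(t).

Let x_1 = y, x_2 = y'. Then x_1' = x_2 and x_2' = -6x_1 + 7x_2.
A = [[0,1],[-6,7]]; det(A-λI) = λ^2 - 7λ + 6.
Eigenvalues λ = 1, 6 with eigenvectors (1,1), (1,6).

y(t) = K_1e^(t) + K_2e^(6t)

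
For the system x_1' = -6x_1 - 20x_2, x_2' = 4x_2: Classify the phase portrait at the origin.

saddle

A = [[-6,-20],[0,4]]; det(A-λI) = λ^2 + 2λ - 24.
λ = 4, -6: opposite signs.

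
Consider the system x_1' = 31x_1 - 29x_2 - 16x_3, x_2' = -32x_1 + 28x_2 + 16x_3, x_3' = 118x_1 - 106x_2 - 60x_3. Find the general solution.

Coefficient matrix A = [[31, -29, -16], [-32, 28, 16], [118, -106, -60]].
det(A - λI) = 0 gives eigenvalues λ = -4, -1, 4.
For λ=-4: eigenvector (-1,1,-4).
For λ=-1: eigenvector (1,0,2).
For λ=4: eigenvector (-2,2,-7).
General solution: C_1e^(-4t)(-1,1,-4) + C_2e^(-t)(1,0,2) + C_3e^(4t)(-2,2,-7).

x_1(t) = -C_1e^(-4t) + C_2e^(-t) - 2C_3e^(4t), x_2(t) = C_1e^(-4t) + 2C_3e^(4t), x_3(t) = -4C_1e^(-4t) + 2C_2e^(-t) - 7C_3e^(4t)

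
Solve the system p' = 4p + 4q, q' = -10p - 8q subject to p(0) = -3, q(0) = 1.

Coefficient matrix A = [[4, 4], [-10, -8]].
Characteristic polynomial det(A - λI) = λ^2 + 4λ + 8 = 0.
Eigenvalues λ = -2 ± 2i (complex conjugate pair).
For λ=-2+2i: an eigenvector is (1,-2) - i(-1,1) = (1 + i, -2 - i).
A real fundamental pair from Re and Im of e^((-2+2i)t)v: X_1 = e^(-2t)(cos(2t)·(1,-2) + sin(2t)·(-1,1)), X_2 = e^(-2t)(sin(2t)·(1,-2) - cos(2t)·(-1,1)).
General solution: C_1X_1 + C_2X_2.
Applying p(0)=-3, q(0)=1 gives C_1=2, C_2=-5.

p(t) = -7e^(-2t)sin(2t) - 3e^(-2t)cos(2t), q(t) = 12e^(-2t)sin(2t) + e^(-2t)cos(2t)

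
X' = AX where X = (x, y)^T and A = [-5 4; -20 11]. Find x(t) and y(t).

x(t) = -K_1e^(3t)cos(4t) - K_2e^(3t)sin(4t), y(t) = K_1e^(3t)sin(4t) - 2K_1e^(3t)cos(4t) - 2K_2e^(3t)sin(4t) - K_2e^(3t)cos(4t)

Coefficient matrix A = [[-5, 4], [-20, 11]].
Characteristic polynomial det(A - λI) = λ^2 - 6λ + 25 = 0.
Eigenvalues λ = 3 ± 4i (complex conjugate pair).
For λ=3+4i: an eigenvector is (-1,-2) - i(0,1) = (-1, -2 - i).
A real fundamental pair from Re and Im of e^((3+4i)t)v: X_1 = e^(3t)(cos(4t)·(-1,-2) + sin(4t)·(0,1)), X_2 = e^(3t)(sin(4t)·(-1,-2) - cos(4t)·(0,1)).
General solution: K_1X_1 + K_2X_2.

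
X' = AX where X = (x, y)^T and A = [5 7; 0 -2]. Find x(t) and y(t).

Coefficient matrix A = [[5, 7], [0, -2]].
Characteristic polynomial det(A - λI) = λ^2 - 3λ - 10 = 0.
Eigenvalues λ = 5, -2.
For λ=5: (A-λI) row 1 is [0, 7], so an eigenvector is (1, 0).
For λ=-2: (A-λI) row 1 is [7, 7], so an eigenvector is (-1, 1).
General solution: C_1e^(5t)(1,0) + C_2e^(-2t)(-1,1).

x(t) = C_1e^(5t) - C_2e^(-2t), y(t) = C_2e^(-2t)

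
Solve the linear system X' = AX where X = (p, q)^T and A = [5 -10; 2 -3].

p(t) = K_1e^(t)sin(2t) - 2K_1e^(t)cos(2t) - 2K_2e^(t)sin(2t) - K_2e^(t)cos(2t), q(t) = -K_1e^(t)cos(2t) - K_2e^(t)sin(2t)

Coefficient matrix A = [[5, -10], [2, -3]].
Characteristic polynomial det(A - λI) = λ^2 - 2λ + 5 = 0.
Eigenvalues λ = 1 ± 2i (complex conjugate pair).
For λ=1+2i: an eigenvector is (-2,-1) - i(1,0) = (-2 - i, -1).
A real fundamental pair from Re and Im of e^((1+2i)t)v: X_1 = e^(t)(cos(2t)·(-2,-1) + sin(2t)·(1,0)), X_2 = e^(t)(sin(2t)·(-2,-1) - cos(2t)·(1,0)).
General solution: K_1X_1 + K_2X_2.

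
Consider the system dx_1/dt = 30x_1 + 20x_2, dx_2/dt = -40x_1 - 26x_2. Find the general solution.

x_1(t) = K_1e^(2t)sin(4t) - 2K_1e^(2t)cos(4t) - 2K_2e^(2t)sin(4t) - K_2e^(2t)cos(4t), x_2(t) = -K_1e^(2t)sin(4t) + 3K_1e^(2t)cos(4t) + 3K_2e^(2t)sin(4t) + K_2e^(2t)cos(4t)

Coefficient matrix A = [[30, 20], [-40, -26]].
Characteristic polynomial det(A - λI) = λ^2 - 4λ + 20 = 0.
Eigenvalues λ = 2 ± 4i (complex conjugate pair).
For λ=2+4i: an eigenvector is (-2,3) - i(1,-1) = (-2 - i, 3 + i).
A real fundamental pair from Re and Im of e^((2+4i)t)v: X_1 = e^(2t)(cos(4t)·(-2,3) + sin(4t)·(1,-1)), X_2 = e^(2t)(sin(4t)·(-2,3) - cos(4t)·(1,-1)).
General solution: K_1X_1 + K_2X_2.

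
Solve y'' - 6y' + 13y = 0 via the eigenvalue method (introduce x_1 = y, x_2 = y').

Let x_1 = y, x_2 = y'. Then x_1' = x_2 and x_2' = -13x_1 + 6x_2.
A = [[0,1],[-13,6]]; det(A-λI) = λ^2 - 6λ + 13.
Eigenvalues λ = 3 ± 2i.

y(t) = C_1e^(3t)cos(2t) + C_2e^(3t)sin(2t)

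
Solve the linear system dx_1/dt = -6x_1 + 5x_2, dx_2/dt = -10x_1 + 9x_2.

Coefficient matrix A = [[-6, 5], [-10, 9]].
Characteristic polynomial det(A - λI) = λ^2 - 3λ - 4 = 0.
Eigenvalues λ = 4, -1.
For λ=4: (A-λI) row 1 is [-10, 5], so an eigenvector is (1, 2).
For λ=-1: (A-λI) row 1 is [-5, 5], so an eigenvector is (1, 1).
General solution: C_1e^(4t)(1,2) + C_2e^(-t)(1,1).

x_1(t) = C_1e^(4t) + C_2e^(-t), x_2(t) = 2C_1e^(4t) + C_2e^(-t)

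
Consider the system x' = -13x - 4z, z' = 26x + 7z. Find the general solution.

Coefficient matrix A = [[-13, -4], [26, 7]].
Characteristic polynomial det(A - λI) = λ^2 + 6λ + 13 = 0.
Eigenvalues λ = -3 ± 2i (complex conjugate pair).
For λ=-3+2i: an eigenvector is (-1,3) - i(-1,2) = (-1 + i, 3 - 2i).
A real fundamental pair from Re and Im of e^((-3+2i)t)v: X_1 = e^(-3t)(cos(2t)·(-1,3) + sin(2t)·(-1,2)), X_2 = e^(-3t)(sin(2t)·(-1,3) - cos(2t)·(-1,2)).
General solution: C_1X_1 + C_2X_2.

x(t) = -C_1e^(-3t)sin(2t) - C_1e^(-3t)cos(2t) - C_2e^(-3t)sin(2t) + C_2e^(-3t)cos(2t), z(t) = 2C_1e^(-3t)sin(2t) + 3C_1e^(-3t)cos(2t) + 3C_2e^(-3t)sin(2t) - 2C_2e^(-3t)cos(2t)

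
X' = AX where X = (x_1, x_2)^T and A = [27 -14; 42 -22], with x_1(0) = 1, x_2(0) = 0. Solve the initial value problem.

x_1(t) = 4e^(6t) - 3e^(-t), x_2(t) = 6e^(6t) - 6e^(-t)

Coefficient matrix A = [[27, -14], [42, -22]].
Characteristic polynomial det(A - λI) = λ^2 - 5λ - 6 = 0.
Eigenvalues λ = -1, 6.
For λ=-1: (A-λI) row 1 is [28, -14], so an eigenvector is (1, 2).
For λ=6: (A-λI) row 1 is [21, -14], so an eigenvector is (2, 3).
General solution: C_1e^(-t)(1,2) + C_2e^(6t)(2,3).
Applying x_1(0)=1, x_2(0)=0 gives C_1=-3, C_2=2.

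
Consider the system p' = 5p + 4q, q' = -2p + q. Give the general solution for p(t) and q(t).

p(t) = K_1e^(3t)sin(2t) - K_1e^(3t)cos(2t) - K_2e^(3t)sin(2t) - K_2e^(3t)cos(2t), q(t) = K_1e^(3t)cos(2t) + K_2e^(3t)sin(2t)

Coefficient matrix A = [[5, 4], [-2, 1]].
Characteristic polynomial det(A - λI) = λ^2 - 6λ + 13 = 0.
Eigenvalues λ = 3 ± 2i (complex conjugate pair).
For λ=3+2i: an eigenvector is (-1,1) - i(1,0) = (-1 - i, 1).
A real fundamental pair from Re and Im of e^((3+2i)t)v: X_1 = e^(3t)(cos(2t)·(-1,1) + sin(2t)·(1,0)), X_2 = e^(3t)(sin(2t)·(-1,1) - cos(2t)·(1,0)).
General solution: K_1X_1 + K_2X_2.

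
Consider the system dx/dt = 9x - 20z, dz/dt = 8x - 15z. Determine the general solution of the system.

Coefficient matrix A = [[9, -20], [8, -15]].
Characteristic polynomial det(A - λI) = λ^2 + 6λ + 25 = 0.
Eigenvalues λ = -3 ± 4i (complex conjugate pair).
For λ=-3+4i: an eigenvector is (1,1) - i(-2,-1) = (1 + 2i, 1 + i).
A real fundamental pair from Re and Im of e^((-3+4i)t)v: X_1 = e^(-3t)(cos(4t)·(1,1) + sin(4t)·(-2,-1)), X_2 = e^(-3t)(sin(4t)·(1,1) - cos(4t)·(-2,-1)).
General solution: c_1X_1 + c_2X_2.

x(t) = -2c_1e^(-3t)sin(4t) + c_1e^(-3t)cos(4t) + c_2e^(-3t)sin(4t) + 2c_2e^(-3t)cos(4t), z(t) = -c_1e^(-3t)sin(4t) + c_1e^(-3t)cos(4t) + c_2e^(-3t)sin(4t) + c_2e^(-3t)cos(4t)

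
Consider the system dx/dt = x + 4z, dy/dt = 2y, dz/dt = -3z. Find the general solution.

Coefficient matrix A = [[1, 0, 4], [0, 2, 0], [0, 0, -3]].
det(A - λI) = 0 gives eigenvalues λ = 1, -3, 2.
For λ=1: eigenvector (1,0,0).
For λ=-3: eigenvector (-1,0,1).
For λ=2: eigenvector (0,1,0).
General solution: K_1e^(t)(1,0,0) + K_2e^(-3t)(-1,0,1) + K_3e^(2t)(0,1,0).

x(t) = K_1e^(t) - K_2e^(-3t), y(t) = K_3e^(2t), z(t) = K_2e^(-3t)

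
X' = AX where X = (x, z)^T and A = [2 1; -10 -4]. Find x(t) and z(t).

x(t) = -K_1e^(-t)cos(t) - K_2e^(-t)sin(t), z(t) = K_1e^(-t)sin(t) + 3K_1e^(-t)cos(t) + 3K_2e^(-t)sin(t) - K_2e^(-t)cos(t)

Coefficient matrix A = [[2, 1], [-10, -4]].
Characteristic polynomial det(A - λI) = λ^2 + 2λ + 2 = 0.
Eigenvalues λ = -1 ± i (complex conjugate pair).
For λ=-1+i: an eigenvector is (-1,3) - i(0,1) = (-1, 3 - i).
A real fundamental pair from Re and Im of e^((-1+i)t)v: X_1 = e^(-t)(cos(t)·(-1,3) + sin(t)·(0,1)), X_2 = e^(-t)(sin(t)·(-1,3) - cos(t)·(0,1)).
General solution: K_1X_1 + K_2X_2.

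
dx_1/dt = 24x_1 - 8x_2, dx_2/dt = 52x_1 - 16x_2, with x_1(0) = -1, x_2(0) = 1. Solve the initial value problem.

x_1(t) = -7e^(4t)sin(4t) - e^(4t)cos(4t), x_2(t) = -18e^(4t)sin(4t) + e^(4t)cos(4t)

Coefficient matrix A = [[24, -8], [52, -16]].
Characteristic polynomial det(A - λI) = λ^2 - 8λ + 32 = 0.
Eigenvalues λ = 4 ± 4i (complex conjugate pair).
For λ=4+4i: an eigenvector is (1,3) - i(-1,-2) = (1 + i, 3 + 2i).
A real fundamental pair from Re and Im of e^((4+4i)t)v: X_1 = e^(4t)(cos(4t)·(1,3) + sin(4t)·(-1,-2)), X_2 = e^(4t)(sin(4t)·(1,3) - cos(4t)·(-1,-2)).
General solution: c_1X_1 + c_2X_2.
Applying x_1(0)=-1, x_2(0)=1 gives c_1=3, c_2=-4.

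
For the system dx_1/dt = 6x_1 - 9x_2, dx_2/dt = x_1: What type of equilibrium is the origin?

A = [[6,-9],[1,0]]; det(A-λI) = λ^2 - 6λ + 9.
repeated λ = 3 with a single eigenvector.

unstable improper node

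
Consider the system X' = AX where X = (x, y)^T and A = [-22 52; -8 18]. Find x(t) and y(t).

x(t) = 3K_1e^(-2t)sin(4t) + 2K_1e^(-2t)cos(4t) + 2K_2e^(-2t)sin(4t) - 3K_2e^(-2t)cos(4t), y(t) = K_1e^(-2t)sin(4t) + K_1e^(-2t)cos(4t) + K_2e^(-2t)sin(4t) - K_2e^(-2t)cos(4t)

Coefficient matrix A = [[-22, 52], [-8, 18]].
Characteristic polynomial det(A - λI) = λ^2 + 4λ + 20 = 0.
Eigenvalues λ = -2 ± 4i (complex conjugate pair).
For λ=-2+4i: an eigenvector is (2,1) - i(3,1) = (2 - 3i, 1 - i).
A real fundamental pair from Re and Im of e^((-2+4i)t)v: X_1 = e^(-2t)(cos(4t)·(2,1) + sin(4t)·(3,1)), X_2 = e^(-2t)(sin(4t)·(2,1) - cos(4t)·(3,1)).
General solution: K_1X_1 + K_2X_2.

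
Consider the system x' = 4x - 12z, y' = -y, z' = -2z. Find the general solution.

x(t) = c_2e^(4t) + 2c_3e^(-2t), y(t) = c_1e^(-t), z(t) = c_3e^(-2t)

Coefficient matrix A = [[4, 0, -12], [0, -1, 0], [0, 0, -2]].
det(A - λI) = 0 gives eigenvalues λ = -1, 4, -2.
For λ=-1: eigenvector (0,1,0).
For λ=4: eigenvector (1,0,0).
For λ=-2: eigenvector (2,0,1).
General solution: c_1e^(-t)(0,1,0) + c_2e^(4t)(1,0,0) + c_3e^(-2t)(2,0,1).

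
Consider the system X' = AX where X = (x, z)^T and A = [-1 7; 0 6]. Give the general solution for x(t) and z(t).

Coefficient matrix A = [[-1, 7], [0, 6]].
Characteristic polynomial det(A - λI) = λ^2 - 5λ - 6 = 0.
Eigenvalues λ = 6, -1.
For λ=6: (A-λI) row 1 is [-7, 7], so an eigenvector is (-1, -1).
For λ=-1: (A-λI) row 1 is [0, 7], so an eigenvector is (1, 0).
General solution: c_1e^(6t)(-1,-1) + c_2e^(-t)(1,0).

x(t) = -c_1e^(6t) + c_2e^(-t), z(t) = -c_1e^(6t)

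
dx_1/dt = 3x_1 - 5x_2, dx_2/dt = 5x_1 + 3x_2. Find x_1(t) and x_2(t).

x_1(t) = C_1e^(3t)sin(5t) - C_2e^(3t)cos(5t), x_2(t) = -C_1e^(3t)cos(5t) - C_2e^(3t)sin(5t)

Coefficient matrix A = [[3, -5], [5, 3]].
Characteristic polynomial det(A - λI) = λ^2 - 6λ + 34 = 0.
Eigenvalues λ = 3 ± 5i (complex conjugate pair).
For λ=3+5i: an eigenvector is (0,-1) - i(1,0) = (0 - i, -1).
A real fundamental pair from Re and Im of e^((3+5i)t)v: X_1 = e^(3t)(cos(5t)·(0,-1) + sin(5t)·(1,0)), X_2 = e^(3t)(sin(5t)·(0,-1) - cos(5t)·(1,0)).
General solution: C_1X_1 + C_2X_2.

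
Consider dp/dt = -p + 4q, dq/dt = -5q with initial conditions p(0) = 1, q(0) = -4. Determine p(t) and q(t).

Coefficient matrix A = [[-1, 4], [0, -5]].
Characteristic polynomial det(A - λI) = λ^2 + 6λ + 5 = 0.
Eigenvalues λ = -1, -5.
For λ=-1: (A-λI) row 1 is [0, 4], so an eigenvector is (-1, 0).
For λ=-5: (A-λI) row 1 is [4, 4], so an eigenvector is (1, -1).
General solution: c_1e^(-t)(-1,0) + c_2e^(-5t)(1,-1).
Applying p(0)=1, q(0)=-4 gives c_1=3, c_2=4.

p(t) = -3e^(-t) + 4e^(-5t), q(t) = -4e^(-5t)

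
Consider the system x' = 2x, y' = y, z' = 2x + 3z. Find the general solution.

x(t) = K_1e^(2t), y(t) = K_2e^(t), z(t) = -2K_1e^(2t) + K_3e^(3t)

Coefficient matrix A = [[2, 0, 0], [0, 1, 0], [2, 0, 3]].
det(A - λI) = 0 gives eigenvalues λ = 2, 1, 3.
For λ=2: eigenvector (1,0,-2).
For λ=1: eigenvector (0,1,0).
For λ=3: eigenvector (0,0,1).
General solution: K_1e^(2t)(1,0,-2) + K_2e^(t)(0,1,0) + K_3e^(3t)(0,0,1).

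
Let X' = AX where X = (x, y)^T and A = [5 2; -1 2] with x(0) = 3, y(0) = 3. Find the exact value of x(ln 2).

A = [[5,2],[-1,2]]; eigenvalues λ = 4, 3.
Eigenvectors: (-2,1) for λ=4, (1,-1) for λ=3.
From the initial condition, c_1 = -6, c_2 = -9.
x(ln 2) = (-6)(2^4)(-2) + (-9)(2^3)(1) = 120.

120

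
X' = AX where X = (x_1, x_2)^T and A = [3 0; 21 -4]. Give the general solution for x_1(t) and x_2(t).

Coefficient matrix A = [[3, 0], [21, -4]].
Characteristic polynomial det(A - λI) = λ^2 + λ - 12 = 0.
Eigenvalues λ = -4, 3.
For λ=-4: (A-λI) row 1 is [7, 0], so an eigenvector is (0, 1).
For λ=3: (A-λI) row 2 is [21, -7], so an eigenvector is (1, 3).
General solution: K_1e^(-4t)(0,1) + K_2e^(3t)(1,3).

x_1(t) = K_2e^(3t), x_2(t) = K_1e^(-4t) + 3K_2e^(3t)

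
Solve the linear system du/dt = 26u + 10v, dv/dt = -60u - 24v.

u(t) = -c_1e^(-4t) + c_2e^(6t), v(t) = 3c_1e^(-4t) - 2c_2e^(6t)

Coefficient matrix A = [[26, 10], [-60, -24]].
Characteristic polynomial det(A - λI) = λ^2 - 2λ - 24 = 0.
Eigenvalues λ = -4, 6.
For λ=-4: (A-λI) row 1 is [30, 10], so an eigenvector is (-1, 3).
For λ=6: (A-λI) row 1 is [20, 10], so an eigenvector is (1, -2).
General solution: c_1e^(-4t)(-1,3) + c_2e^(6t)(1,-2).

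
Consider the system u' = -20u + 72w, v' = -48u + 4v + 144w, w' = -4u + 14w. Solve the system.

Coefficient matrix A = [[-20, 0, 72], [-48, 4, 144], [-4, 0, 14]].
det(A - λI) = 0 gives eigenvalues λ = -2, 4, -4.
For λ=-2: eigenvector (4,8,1).
For λ=4: eigenvector (0,1,0).
For λ=-4: eigenvector (9,18,2).
General solution: K_1e^(-2t)(4,8,1) + K_2e^(4t)(0,1,0) + K_3e^(-4t)(9,18,2).

u(t) = 4K_1e^(-2t) + 9K_3e^(-4t), v(t) = 8K_1e^(-2t) + K_2e^(4t) + 18K_3e^(-4t), w(t) = K_1e^(-2t) + 2K_3e^(-4t)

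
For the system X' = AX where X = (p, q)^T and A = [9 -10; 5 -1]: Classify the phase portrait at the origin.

unstable spiral

A = [[9,-10],[5,-1]]; det(A-λI) = λ^2 - 8λ + 41.
λ = 4 ± 5i: positive real part.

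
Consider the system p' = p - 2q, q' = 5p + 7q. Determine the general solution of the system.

Coefficient matrix A = [[1, -2], [5, 7]].
Characteristic polynomial det(A - λI) = λ^2 - 8λ + 17 = 0.
Eigenvalues λ = 4 ± i (complex conjugate pair).
For λ=4+i: an eigenvector is (-1,2) - i(-1,1) = (-1 + i, 2 - i).
A real fundamental pair from Re and Im of e^((4+i)t)v: X_1 = e^(4t)(cos(t)·(-1,2) + sin(t)·(-1,1)), X_2 = e^(4t)(sin(t)·(-1,2) - cos(t)·(-1,1)).
General solution: C_1X_1 + C_2X_2.

p(t) = -C_1e^(4t)sin(t) - C_1e^(4t)cos(t) - C_2e^(4t)sin(t) + C_2e^(4t)cos(t), q(t) = C_1e^(4t)sin(t) + 2C_1e^(4t)cos(t) + 2C_2e^(4t)sin(t) - C_2e^(4t)cos(t)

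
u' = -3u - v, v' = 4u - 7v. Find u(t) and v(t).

Coefficient matrix A = [[-3, -1], [4, -7]].
Characteristic polynomial det(A - λI) = λ^2 + 10λ + 25 = 0.
Single eigenvalue λ = -5 with algebraic multiplicity 2.
Eigenvector v = (1,2); generalized eigenvector w with (A-λI)w=v is (2,3).
General solution: e^(-5t)[C_1·v + C_2·(t·v + w)].

u(t) = C_1e^(-5t) + C_2te^(-5t) + 2C_2e^(-5t), v(t) = 2C_1e^(-5t) + 2C_2te^(-5t) + 3C_2e^(-5t)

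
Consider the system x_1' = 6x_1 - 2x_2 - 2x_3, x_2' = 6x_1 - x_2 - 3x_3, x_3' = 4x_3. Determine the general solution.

Coefficient matrix A = [[6, -2, -2], [6, -1, -3], [0, 0, 4]].
det(A - λI) = 0 gives eigenvalues λ = 2, 4, 3.
For λ=2: eigenvector (1,2,0).
For λ=4: eigenvector (-2,-3,1).
For λ=3: eigenvector (-2,-3,0).
General solution: C_1e^(2t)(1,2,0) + C_2e^(4t)(-2,-3,1) + C_3e^(3t)(-2,-3,0).

x_1(t) = C_1e^(2t) - 2C_2e^(4t) - 2C_3e^(3t), x_2(t) = 2C_1e^(2t) - 3C_2e^(4t) - 3C_3e^(3t), x_3(t) = C_2e^(4t)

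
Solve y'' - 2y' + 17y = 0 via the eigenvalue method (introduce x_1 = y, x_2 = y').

y(t) = C_1e^(t)cos(4t) + C_2e^(t)sin(4t)

Let x_1 = y, x_2 = y'. Then x_1' = x_2 and x_2' = -17x_1 + 2x_2.
A = [[0,1],[-17,2]]; det(A-λI) = λ^2 - 2λ + 17.
Eigenvalues λ = 1 ± 4i.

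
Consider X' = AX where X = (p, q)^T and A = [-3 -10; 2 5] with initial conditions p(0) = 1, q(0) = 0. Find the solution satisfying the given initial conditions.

Coefficient matrix A = [[-3, -10], [2, 5]].
Characteristic polynomial det(A - λI) = λ^2 - 2λ + 5 = 0.
Eigenvalues λ = 1 ± 2i (complex conjugate pair).
For λ=1+2i: an eigenvector is (-1,0) - i(2,-1) = (-1 - 2i, 0 + i).
A real fundamental pair from Re and Im of e^((1+2i)t)v: X_1 = e^(t)(cos(2t)·(-1,0) + sin(2t)·(2,-1)), X_2 = e^(t)(sin(2t)·(-1,0) - cos(2t)·(2,-1)).
General solution: C_1X_1 + C_2X_2.
Applying p(0)=1, q(0)=0 gives C_1=-1, C_2=0.

p(t) = -2e^(t)sin(2t) + e^(t)cos(2t), q(t) = e^(t)sin(2t)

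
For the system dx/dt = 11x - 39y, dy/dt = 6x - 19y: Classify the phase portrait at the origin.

A = [[11,-39],[6,-19]]; det(A-λI) = λ^2 + 8λ + 25.
λ = -4 ± 3i: negative real part.

stable spiral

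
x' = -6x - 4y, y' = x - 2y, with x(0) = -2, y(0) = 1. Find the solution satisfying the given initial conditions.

x(t) = -2e^(-4t), y(t) = e^(-4t)

Coefficient matrix A = [[-6, -4], [1, -2]].
Characteristic polynomial det(A - λI) = λ^2 + 8λ + 16 = 0.
Single eigenvalue λ = -4 with algebraic multiplicity 2.
Eigenvector v = (-2,1); generalized eigenvector w with (A-λI)w=v is (-1,1).
General solution: e^(-4t)[c_1·v + c_2·(t·v + w)].
Applying x(0)=-2, y(0)=1 gives c_1=1, c_2=0.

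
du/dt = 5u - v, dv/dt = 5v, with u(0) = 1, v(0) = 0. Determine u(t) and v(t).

Coefficient matrix A = [[5, -1], [0, 5]].
Characteristic polynomial det(A - λI) = λ^2 - 10λ + 25 = 0.
Single eigenvalue λ = 5 with algebraic multiplicity 2.
Eigenvector v = (-1,0); generalized eigenvector w with (A-λI)w=v is (-3,1).
General solution: e^(5t)[K_1·v + K_2·(t·v + w)].
Applying u(0)=1, v(0)=0 gives K_1=-1, K_2=0.

u(t) = e^(5t), v(t) = 0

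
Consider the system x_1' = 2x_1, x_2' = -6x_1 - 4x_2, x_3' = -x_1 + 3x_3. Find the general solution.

x_1(t) = K_3e^(2t), x_2(t) = K_2e^(-4t) - K_3e^(2t), x_3(t) = -K_1e^(3t) + K_3e^(2t)

Coefficient matrix A = [[2, 0, 0], [-6, -4, 0], [-1, 0, 3]].
det(A - λI) = 0 gives eigenvalues λ = 3, -4, 2.
For λ=3: eigenvector (0,0,-1).
For λ=-4: eigenvector (0,1,0).
For λ=2: eigenvector (1,-1,1).
General solution: K_1e^(3t)(0,0,-1) + K_2e^(-4t)(0,1,0) + K_3e^(2t)(1,-1,1).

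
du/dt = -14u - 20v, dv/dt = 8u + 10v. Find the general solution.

u(t) = 2c_1e^(-2t)sin(4t) + c_1e^(-2t)cos(4t) + c_2e^(-2t)sin(4t) - 2c_2e^(-2t)cos(4t), v(t) = -c_1e^(-2t)sin(4t) - c_1e^(-2t)cos(4t) - c_2e^(-2t)sin(4t) + c_2e^(-2t)cos(4t)

Coefficient matrix A = [[-14, -20], [8, 10]].
Characteristic polynomial det(A - λI) = λ^2 + 4λ + 20 = 0.
Eigenvalues λ = -2 ± 4i (complex conjugate pair).
For λ=-2+4i: an eigenvector is (1,-1) - i(2,-1) = (1 - 2i, -1 + i).
A real fundamental pair from Re and Im of e^((-2+4i)t)v: X_1 = e^(-2t)(cos(4t)·(1,-1) + sin(4t)·(2,-1)), X_2 = e^(-2t)(sin(4t)·(1,-1) - cos(4t)·(2,-1)).
General solution: c_1X_1 + c_2X_2.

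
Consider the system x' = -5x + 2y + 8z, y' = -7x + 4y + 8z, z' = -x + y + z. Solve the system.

Coefficient matrix A = [[-5, 2, 8], [-7, 4, 8], [-1, 1, 1]].
det(A - λI) = 0 gives eigenvalues λ = -3, 2, 1.
For λ=-3: eigenvector (1,1,0).
For λ=2: eigenvector (2,3,1).
For λ=1: eigenvector (2,2,1).
General solution: K_1e^(-3t)(1,1,0) + K_2e^(2t)(2,3,1) + K_3e^(t)(2,2,1).

x(t) = K_1e^(-3t) + 2K_2e^(2t) + 2K_3e^(t), y(t) = K_1e^(-3t) + 3K_2e^(2t) + 2K_3e^(t), z(t) = K_2e^(2t) + K_3e^(t)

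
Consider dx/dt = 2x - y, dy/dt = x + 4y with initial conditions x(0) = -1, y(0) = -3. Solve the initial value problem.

Coefficient matrix A = [[2, -1], [1, 4]].
Characteristic polynomial det(A - λI) = λ^2 - 6λ + 9 = 0.
Single eigenvalue λ = 3 with algebraic multiplicity 2.
Eigenvector v = (1,-1); generalized eigenvector w with (A-λI)w=v is (-3,2).
General solution: e^(3t)[C_1·v + C_2·(t·v + w)].
Applying x(0)=-1, y(0)=-3 gives C_1=11, C_2=4.

x(t) = 4te^(3t) - e^(3t), y(t) = -4te^(3t) - 3e^(3t)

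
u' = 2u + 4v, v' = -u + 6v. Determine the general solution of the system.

u(t) = 2C_1e^(4t) + 2C_2te^(4t) + C_2e^(4t), v(t) = C_1e^(4t) + C_2te^(4t) + C_2e^(4t)

Coefficient matrix A = [[2, 4], [-1, 6]].
Characteristic polynomial det(A - λI) = λ^2 - 8λ + 16 = 0.
Single eigenvalue λ = 4 with algebraic multiplicity 2.
Eigenvector v = (2,1); generalized eigenvector w with (A-λI)w=v is (1,1).
General solution: e^(4t)[C_1·v + C_2·(t·v + w)].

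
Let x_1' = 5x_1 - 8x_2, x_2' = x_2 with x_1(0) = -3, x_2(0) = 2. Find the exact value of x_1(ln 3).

-1689

A = [[5,-8],[0,1]]; eigenvalues λ = 5, 1.
Eigenvectors: (-1,0) for λ=5, (2,1) for λ=1.
From the initial condition, c_1 = 7, c_2 = 2.
x_1(ln 3) = (7)(3^5)(-1) + (2)(3^1)(2) = -1689.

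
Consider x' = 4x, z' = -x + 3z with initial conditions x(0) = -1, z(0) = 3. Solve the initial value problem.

Coefficient matrix A = [[4, 0], [-1, 3]].
Characteristic polynomial det(A - λI) = λ^2 - 7λ + 12 = 0.
Eigenvalues λ = 3, 4.
For λ=3: (A-λI) row 1 is [1, 0], so an eigenvector is (0, -1).
For λ=4: (A-λI) row 2 is [-1, -1], so an eigenvector is (1, -1).
General solution: c_1e^(3t)(0,-1) + c_2e^(4t)(1,-1).
Applying x(0)=-1, z(0)=3 gives c_1=-2, c_2=-1.

x(t) = -e^(4t), z(t) = e^(4t) + 2e^(3t)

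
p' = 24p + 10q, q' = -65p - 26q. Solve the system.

p(t) = K_1e^(-t)sin(5t) - K_1e^(-t)cos(5t) - K_2e^(-t)sin(5t) - K_2e^(-t)cos(5t), q(t) = -2K_1e^(-t)sin(5t) + 3K_1e^(-t)cos(5t) + 3K_2e^(-t)sin(5t) + 2K_2e^(-t)cos(5t)

Coefficient matrix A = [[24, 10], [-65, -26]].
Characteristic polynomial det(A - λI) = λ^2 + 2λ + 26 = 0.
Eigenvalues λ = -1 ± 5i (complex conjugate pair).
For λ=-1+5i: an eigenvector is (-1,3) - i(1,-2) = (-1 - i, 3 + 2i).
A real fundamental pair from Re and Im of e^((-1+5i)t)v: X_1 = e^(-t)(cos(5t)·(-1,3) + sin(5t)·(1,-2)), X_2 = e^(-t)(sin(5t)·(-1,3) - cos(5t)·(1,-2)).
General solution: K_1X_1 + K_2X_2.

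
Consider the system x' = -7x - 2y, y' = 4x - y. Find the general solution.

x(t) = C_1e^(-3t) + C_2e^(-5t), y(t) = -2C_1e^(-3t) - C_2e^(-5t)

Coefficient matrix A = [[-7, -2], [4, -1]].
Characteristic polynomial det(A - λI) = λ^2 + 8λ + 15 = 0.
Eigenvalues λ = -3, -5.
For λ=-3: (A-λI) row 1 is [-4, -2], so an eigenvector is (1, -2).
For λ=-5: (A-λI) row 1 is [-2, -2], so an eigenvector is (1, -1).
General solution: C_1e^(-3t)(1,-2) + C_2e^(-5t)(1,-1).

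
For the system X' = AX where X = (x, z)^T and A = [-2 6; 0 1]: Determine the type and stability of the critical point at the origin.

A = [[-2,6],[0,1]]; det(A-λI) = λ^2 + λ - 2.
λ = -2, 1: opposite signs.

saddle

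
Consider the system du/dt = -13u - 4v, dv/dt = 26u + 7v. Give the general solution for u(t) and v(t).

u(t) = -C_1e^(-3t)sin(2t) + C_1e^(-3t)cos(2t) + C_2e^(-3t)sin(2t) + C_2e^(-3t)cos(2t), v(t) = 3C_1e^(-3t)sin(2t) - 2C_1e^(-3t)cos(2t) - 2C_2e^(-3t)sin(2t) - 3C_2e^(-3t)cos(2t)

Coefficient matrix A = [[-13, -4], [26, 7]].
Characteristic polynomial det(A - λI) = λ^2 + 6λ + 13 = 0.
Eigenvalues λ = -3 ± 2i (complex conjugate pair).
For λ=-3+2i: an eigenvector is (1,-2) - i(-1,3) = (1 + i, -2 - 3i).
A real fundamental pair from Re and Im of e^((-3+2i)t)v: X_1 = e^(-3t)(cos(2t)·(1,-2) + sin(2t)·(-1,3)), X_2 = e^(-3t)(sin(2t)·(1,-2) - cos(2t)·(-1,3)).
General solution: C_1X_1 + C_2X_2.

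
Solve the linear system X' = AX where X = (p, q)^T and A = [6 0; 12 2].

Coefficient matrix A = [[6, 0], [12, 2]].
Characteristic polynomial det(A - λI) = λ^2 - 8λ + 12 = 0.
Eigenvalues λ = 2, 6.
For λ=2: (A-λI) row 1 is [4, 0], so an eigenvector is (0, -1).
For λ=6: (A-λI) row 2 is [12, -4], so an eigenvector is (1, 3).
General solution: c_1e^(2t)(0,-1) + c_2e^(6t)(1,3).

p(t) = c_2e^(6t), q(t) = -c_1e^(2t) + 3c_2e^(6t)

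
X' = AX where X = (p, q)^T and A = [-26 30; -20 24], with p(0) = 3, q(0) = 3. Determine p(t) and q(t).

Coefficient matrix A = [[-26, 30], [-20, 24]].
Characteristic polynomial det(A - λI) = λ^2 + 2λ - 24 = 0.
Eigenvalues λ = 4, -6.
For λ=4: (A-λI) row 1 is [-30, 30], so an eigenvector is (1, 1).
For λ=-6: (A-λI) row 1 is [-20, 30], so an eigenvector is (3, 2).
General solution: c_1e^(4t)(1,1) + c_2e^(-6t)(3,2).
Applying p(0)=3, q(0)=3 gives c_1=3, c_2=0.

p(t) = 3e^(4t), q(t) = 3e^(4t)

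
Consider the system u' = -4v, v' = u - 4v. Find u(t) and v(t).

u(t) = -2K_1e^(-2t) - 2K_2te^(-2t) + K_2e^(-2t), v(t) = -K_1e^(-2t) - K_2te^(-2t) + K_2e^(-2t)

Coefficient matrix A = [[0, -4], [1, -4]].
Characteristic polynomial det(A - λI) = λ^2 + 4λ + 4 = 0.
Single eigenvalue λ = -2 with algebraic multiplicity 2.
Eigenvector v = (-2,-1); generalized eigenvector w with (A-λI)w=v is (1,1).
General solution: e^(-2t)[K_1·v + K_2·(t·v + w)].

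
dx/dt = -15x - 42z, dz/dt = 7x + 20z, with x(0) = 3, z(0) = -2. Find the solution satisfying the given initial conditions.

x(t) = 6e^(6t) - 3e^(-t), z(t) = -3e^(6t) + e^(-t)

Coefficient matrix A = [[-15, -42], [7, 20]].
Characteristic polynomial det(A - λI) = λ^2 - 5λ - 6 = 0.
Eigenvalues λ = 6, -1.
For λ=6: (A-λI) row 1 is [-21, -42], so an eigenvector is (-2, 1).
For λ=-1: (A-λI) row 1 is [-14, -42], so an eigenvector is (-3, 1).
General solution: C_1e^(6t)(-2,1) + C_2e^(-t)(-3,1).
Applying x(0)=3, z(0)=-2 gives C_1=-3, C_2=1.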